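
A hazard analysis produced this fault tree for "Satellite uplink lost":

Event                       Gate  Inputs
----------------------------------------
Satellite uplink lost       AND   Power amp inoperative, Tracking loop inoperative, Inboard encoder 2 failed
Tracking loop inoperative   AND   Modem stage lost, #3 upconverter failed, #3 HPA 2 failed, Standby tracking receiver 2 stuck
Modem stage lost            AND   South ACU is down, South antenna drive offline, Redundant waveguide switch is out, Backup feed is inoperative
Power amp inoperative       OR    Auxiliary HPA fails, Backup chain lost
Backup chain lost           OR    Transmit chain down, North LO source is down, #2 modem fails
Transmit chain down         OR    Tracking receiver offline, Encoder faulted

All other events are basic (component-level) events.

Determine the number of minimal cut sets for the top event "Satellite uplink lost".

5

Transmit chain down [OR]: union of children's cut sets → 2 cut set(s).
Backup chain lost [OR]: union of children's cut sets → 4 cut set(s).
Power amp inoperative [OR]: union of children's cut sets → 5 cut set(s).
Modem stage lost [AND]: one cut set from each child combined → 1 × 1 × 1 × 1 = 1 cut set(s).
Tracking loop inoperative [AND]: one cut set from each child combined → 1 × 1 × 1 × 1 = 1 cut set(s).
Satellite uplink lost [AND]: one cut set from each child combined → 5 × 1 × 1 = 5 cut set(s).
Minimal cut sets: {#3 HPA 2 failed, #3 upconverter failed, Auxiliary HPA fails, Backup feed is inoperative, Inboard encoder 2 failed, Redundant waveguide switch is out, South ACU is down, South antenna drive offline, Standby tracking receiver 2 stuck}; {#3 HPA 2 failed, #3 upconverter failed, Backup feed is inoperative, Inboard encoder 2 failed, Redundant waveguide switch is out, South ACU is down, South antenna drive offline, Standby tracking receiver 2 stuck, Tracking receiver offline}; {#3 HPA 2 failed, #3 upconverter failed, Backup feed is inoperative, Encoder faulted, Inboard encoder 2 failed, Redundant waveguide switch is out, South ACU is down, South antenna drive offline, Standby tracking receiver 2 stuck}; {#3 HPA 2 failed, #3 upconverter failed, Backup feed is inoperative, Inboard encoder 2 failed, North LO source is down, Redundant waveguide switch is out, South ACU is down, South antenna drive offline, Standby tracking receiver 2 stuck}; {#2 modem fails, #3 HPA 2 failed, #3 upconverter failed, Backup feed is inoperative, Inboard encoder 2 failed, Redundant waveguide switch is out, South ACU is down, South antenna drive offline, Standby tracking receiver 2 stuck}.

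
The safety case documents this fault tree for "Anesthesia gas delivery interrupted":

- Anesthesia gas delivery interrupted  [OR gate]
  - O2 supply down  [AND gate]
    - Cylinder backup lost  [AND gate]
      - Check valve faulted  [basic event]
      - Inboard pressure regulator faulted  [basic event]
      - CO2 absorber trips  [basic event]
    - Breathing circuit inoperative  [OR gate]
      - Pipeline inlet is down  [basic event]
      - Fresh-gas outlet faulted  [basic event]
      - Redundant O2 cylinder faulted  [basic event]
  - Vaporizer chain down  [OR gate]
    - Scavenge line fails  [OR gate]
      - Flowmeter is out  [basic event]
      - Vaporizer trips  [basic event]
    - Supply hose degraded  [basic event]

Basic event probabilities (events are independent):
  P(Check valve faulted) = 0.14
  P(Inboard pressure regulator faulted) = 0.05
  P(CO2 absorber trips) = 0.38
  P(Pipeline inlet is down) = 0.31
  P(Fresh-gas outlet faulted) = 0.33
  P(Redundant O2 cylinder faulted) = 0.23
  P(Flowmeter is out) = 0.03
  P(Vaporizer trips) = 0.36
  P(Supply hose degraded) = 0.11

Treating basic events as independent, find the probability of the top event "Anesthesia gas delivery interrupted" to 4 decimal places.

0.4484

P(Cylinder backup lost) [AND] = 0.14 × 0.05 × 0.38 = 0.002660
P(Breathing circuit inoperative) [OR] = 1 − (1−0.31) × (1−0.33) × (1−0.23) = 0.644029
P(O2 supply down) [AND] = 0.002660 × 0.644029 = 0.001713
P(Scavenge line fails) [OR] = 1 − (1−0.03) × (1−0.36) = 0.379200
P(Vaporizer chain down) [OR] = 1 − (1−0.379200) × (1−0.11) = 0.447488
P(Anesthesia gas delivery interrupted) [OR] = 1 − (1−0.001713) × (1−0.447488) = 0.448434
Rounded to 4 decimal places: P(Anesthesia gas delivery interrupted) ≈ 0.4484.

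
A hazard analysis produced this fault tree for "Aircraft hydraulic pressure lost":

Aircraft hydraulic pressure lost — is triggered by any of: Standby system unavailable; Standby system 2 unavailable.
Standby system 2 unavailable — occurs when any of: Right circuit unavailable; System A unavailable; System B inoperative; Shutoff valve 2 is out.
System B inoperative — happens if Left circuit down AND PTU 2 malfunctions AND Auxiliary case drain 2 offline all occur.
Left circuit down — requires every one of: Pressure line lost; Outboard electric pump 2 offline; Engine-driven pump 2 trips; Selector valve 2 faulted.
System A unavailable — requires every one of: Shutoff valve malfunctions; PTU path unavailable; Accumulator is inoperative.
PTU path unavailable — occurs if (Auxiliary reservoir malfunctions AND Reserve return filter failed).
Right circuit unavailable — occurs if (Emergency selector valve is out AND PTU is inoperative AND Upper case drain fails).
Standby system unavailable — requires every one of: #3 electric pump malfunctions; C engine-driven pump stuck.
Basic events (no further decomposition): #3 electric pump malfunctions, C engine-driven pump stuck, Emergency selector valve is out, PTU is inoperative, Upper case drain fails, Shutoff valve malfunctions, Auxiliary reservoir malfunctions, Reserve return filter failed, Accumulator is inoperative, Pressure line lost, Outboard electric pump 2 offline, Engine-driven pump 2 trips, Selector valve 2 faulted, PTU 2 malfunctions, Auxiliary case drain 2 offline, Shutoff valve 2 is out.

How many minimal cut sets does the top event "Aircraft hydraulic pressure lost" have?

5

Standby system unavailable [AND]: one cut set from each child combined → 1 × 1 = 1 cut set(s).
Right circuit unavailable [AND]: one cut set from each child combined → 1 × 1 × 1 = 1 cut set(s).
PTU path unavailable [AND]: one cut set from each child combined → 1 × 1 = 1 cut set(s).
System A unavailable [AND]: one cut set from each child combined → 1 × 1 × 1 = 1 cut set(s).
Left circuit down [AND]: one cut set from each child combined → 1 × 1 × 1 × 1 = 1 cut set(s).
System B inoperative [AND]: one cut set from each child combined → 1 × 1 × 1 = 1 cut set(s).
Standby system 2 unavailable [OR]: union of children's cut sets → 4 cut set(s).
Aircraft hydraulic pressure lost [OR]: union of children's cut sets → 5 cut set(s).
Minimal cut sets: {#3 electric pump malfunctions, C engine-driven pump stuck}; {Emergency selector valve is out, PTU is inoperative, Upper case drain fails}; {Accumulator is inoperative, Auxiliary reservoir malfunctions, Reserve return filter failed, Shutoff valve malfunctions}; {Auxiliary case drain 2 offline, Engine-driven pump 2 trips, Outboard electric pump 2 offline, PTU 2 malfunctions, Pressure line lost, Selector valve 2 faulted}; {Shutoff valve 2 is out}.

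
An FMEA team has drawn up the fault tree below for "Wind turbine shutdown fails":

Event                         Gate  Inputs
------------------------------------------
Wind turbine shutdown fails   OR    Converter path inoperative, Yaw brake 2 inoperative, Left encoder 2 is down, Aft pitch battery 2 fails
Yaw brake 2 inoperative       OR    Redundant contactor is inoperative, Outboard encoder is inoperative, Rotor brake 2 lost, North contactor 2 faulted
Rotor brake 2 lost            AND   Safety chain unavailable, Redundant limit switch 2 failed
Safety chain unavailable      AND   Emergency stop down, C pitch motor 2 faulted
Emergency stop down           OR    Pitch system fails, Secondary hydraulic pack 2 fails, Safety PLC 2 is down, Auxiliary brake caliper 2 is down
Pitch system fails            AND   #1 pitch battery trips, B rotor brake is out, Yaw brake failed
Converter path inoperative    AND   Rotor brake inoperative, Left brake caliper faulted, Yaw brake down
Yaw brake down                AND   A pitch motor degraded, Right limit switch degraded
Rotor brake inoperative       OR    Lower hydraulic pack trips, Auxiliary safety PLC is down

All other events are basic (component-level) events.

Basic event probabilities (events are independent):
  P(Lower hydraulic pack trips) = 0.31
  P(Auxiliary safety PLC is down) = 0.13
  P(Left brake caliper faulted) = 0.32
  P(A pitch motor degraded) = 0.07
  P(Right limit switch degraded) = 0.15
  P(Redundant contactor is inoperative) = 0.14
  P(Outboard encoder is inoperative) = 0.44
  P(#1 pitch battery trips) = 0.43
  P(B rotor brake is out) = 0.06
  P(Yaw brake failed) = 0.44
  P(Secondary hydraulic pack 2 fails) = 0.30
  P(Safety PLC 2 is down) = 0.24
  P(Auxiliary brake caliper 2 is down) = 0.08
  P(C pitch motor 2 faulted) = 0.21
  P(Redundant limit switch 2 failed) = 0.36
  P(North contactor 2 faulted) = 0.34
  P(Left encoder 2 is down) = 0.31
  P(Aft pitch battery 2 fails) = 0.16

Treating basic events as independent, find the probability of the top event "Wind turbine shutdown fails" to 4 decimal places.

0.8232

P(Rotor brake inoperative) [OR] = 1 − (1−0.31) × (1−0.13) = 0.399700
P(Yaw brake down) [AND] = 0.07 × 0.15 = 0.010500
P(Converter path inoperative) [AND] = 0.399700 × 0.32 × 0.010500 = 0.001343
P(Pitch system fails) [AND] = 0.43 × 0.06 × 0.44 = 0.011352
P(Emergency stop down) [OR] = 1 − (1−0.011352) × (1−0.30) × (1−0.24) × (1−0.08) = 0.516116
P(Safety chain unavailable) [AND] = 0.516116 × 0.21 = 0.108384
P(Rotor brake 2 lost) [AND] = 0.108384 × 0.36 = 0.039018
P(Yaw brake 2 inoperative) [OR] = 1 − (1−0.14) × (1−0.44) × (1−0.039018) × (1−0.34) = 0.694546
P(Wind turbine shutdown fails) [OR] = 1 − (1−0.001343) × (1−0.694546) × (1−0.31) × (1−0.16) = 0.823197
Rounded to 4 decimal places: P(Wind turbine shutdown fails) ≈ 0.8232.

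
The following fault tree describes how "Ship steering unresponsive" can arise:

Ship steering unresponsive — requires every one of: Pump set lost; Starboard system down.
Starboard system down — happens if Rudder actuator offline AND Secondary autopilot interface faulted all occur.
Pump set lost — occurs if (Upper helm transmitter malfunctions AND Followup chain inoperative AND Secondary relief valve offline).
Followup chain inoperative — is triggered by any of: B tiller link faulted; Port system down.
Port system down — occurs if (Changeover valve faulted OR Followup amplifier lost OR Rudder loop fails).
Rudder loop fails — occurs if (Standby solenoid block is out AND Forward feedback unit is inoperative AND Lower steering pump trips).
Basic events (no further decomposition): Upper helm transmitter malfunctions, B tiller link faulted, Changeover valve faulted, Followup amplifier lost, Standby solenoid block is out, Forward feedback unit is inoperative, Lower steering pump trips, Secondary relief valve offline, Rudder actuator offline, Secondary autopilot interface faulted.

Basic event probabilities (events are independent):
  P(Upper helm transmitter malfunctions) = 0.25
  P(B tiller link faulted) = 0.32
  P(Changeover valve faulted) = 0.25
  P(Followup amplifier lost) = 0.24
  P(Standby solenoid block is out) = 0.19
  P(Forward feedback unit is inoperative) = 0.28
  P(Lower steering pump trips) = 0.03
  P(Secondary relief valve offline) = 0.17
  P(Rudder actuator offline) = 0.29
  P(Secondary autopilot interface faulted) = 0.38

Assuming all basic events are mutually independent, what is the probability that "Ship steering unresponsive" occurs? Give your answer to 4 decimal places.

0.0029

P(Rudder loop fails) [AND] = 0.19 × 0.28 × 0.03 = 0.001596
P(Port system down) [OR] = 1 − (1−0.25) × (1−0.24) × (1−0.001596) = 0.430910
P(Followup chain inoperative) [OR] = 1 − (1−0.32) × (1−0.430910) = 0.613019
P(Pump set lost) [AND] = 0.25 × 0.613019 × 0.17 = 0.026053
P(Starboard system down) [AND] = 0.29 × 0.38 = 0.110200
P(Ship steering unresponsive) [AND] = 0.026053 × 0.110200 = 0.002871
Rounded to 4 decimal places: P(Ship steering unresponsive) ≈ 0.0029.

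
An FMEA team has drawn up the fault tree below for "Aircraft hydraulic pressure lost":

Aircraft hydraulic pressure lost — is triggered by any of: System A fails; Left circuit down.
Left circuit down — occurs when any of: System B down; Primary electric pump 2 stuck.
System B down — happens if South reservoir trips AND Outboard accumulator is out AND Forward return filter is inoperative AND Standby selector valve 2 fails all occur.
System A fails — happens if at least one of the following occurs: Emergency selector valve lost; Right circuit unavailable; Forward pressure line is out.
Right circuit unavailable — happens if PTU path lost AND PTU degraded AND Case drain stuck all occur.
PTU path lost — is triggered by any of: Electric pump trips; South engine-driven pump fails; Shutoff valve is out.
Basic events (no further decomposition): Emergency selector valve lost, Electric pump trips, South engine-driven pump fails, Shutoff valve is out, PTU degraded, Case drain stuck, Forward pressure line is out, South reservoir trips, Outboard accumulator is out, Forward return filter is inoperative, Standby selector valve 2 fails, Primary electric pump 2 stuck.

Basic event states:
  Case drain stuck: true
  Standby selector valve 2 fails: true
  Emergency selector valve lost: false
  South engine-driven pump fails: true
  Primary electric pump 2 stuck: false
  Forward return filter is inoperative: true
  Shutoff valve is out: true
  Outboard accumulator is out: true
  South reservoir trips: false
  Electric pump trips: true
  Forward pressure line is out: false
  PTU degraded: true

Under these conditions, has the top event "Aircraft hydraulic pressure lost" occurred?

Yes

PTU path lost [OR]: Electric pump trips=occurs, South engine-driven pump fails=occurs, Shutoff valve is out=occurs → at least one input occurs → occurs.
Right circuit unavailable [AND]: PTU path lost=occurs, PTU degraded=occurs, Case drain stuck=occurs → all inputs occur → occurs.
System A fails [OR]: Emergency selector valve lost=not, Right circuit unavailable=occurs, Forward pressure line is out=not → at least one input occurs → occurs.
System B down [AND]: South reservoir trips=not, Outboard accumulator is out=occurs, Forward return filter is inoperative=occurs, Standby selector valve 2 fails=occurs → not all inputs occur → does not occur.
Left circuit down [OR]: System B down=not, Primary electric pump 2 stuck=not → no input occurs → does not occur.
Aircraft hydraulic pressure lost [OR]: System A fails=occurs, Left circuit down=not → at least one input occurs → occurs.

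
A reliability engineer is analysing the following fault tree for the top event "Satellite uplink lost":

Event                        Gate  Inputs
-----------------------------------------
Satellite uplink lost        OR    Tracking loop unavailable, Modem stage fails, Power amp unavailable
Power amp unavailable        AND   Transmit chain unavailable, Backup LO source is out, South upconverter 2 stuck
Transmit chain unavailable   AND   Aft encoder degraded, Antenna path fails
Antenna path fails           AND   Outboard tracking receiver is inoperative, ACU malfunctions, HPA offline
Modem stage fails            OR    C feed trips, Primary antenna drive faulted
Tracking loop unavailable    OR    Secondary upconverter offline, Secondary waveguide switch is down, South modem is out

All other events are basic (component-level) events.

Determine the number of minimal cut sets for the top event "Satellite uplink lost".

Tracking loop unavailable [OR]: union of children's cut sets → 3 cut set(s).
Modem stage fails [OR]: union of children's cut sets → 2 cut set(s).
Antenna path fails [AND]: one cut set from each child combined → 1 × 1 × 1 = 1 cut set(s).
Transmit chain unavailable [AND]: one cut set from each child combined → 1 × 1 = 1 cut set(s).
Power amp unavailable [AND]: one cut set from each child combined → 1 × 1 × 1 = 1 cut set(s).
Satellite uplink lost [OR]: union of children's cut sets → 6 cut set(s).
Minimal cut sets: {Secondary upconverter offline}; {Secondary waveguide switch is down}; {South modem is out}; {C feed trips}; {Primary antenna drive faulted}; {ACU malfunctions, Aft encoder degraded, Backup LO source is out, HPA offline, Outboard tracking receiver is inoperative, South upconverter 2 stuck}.

6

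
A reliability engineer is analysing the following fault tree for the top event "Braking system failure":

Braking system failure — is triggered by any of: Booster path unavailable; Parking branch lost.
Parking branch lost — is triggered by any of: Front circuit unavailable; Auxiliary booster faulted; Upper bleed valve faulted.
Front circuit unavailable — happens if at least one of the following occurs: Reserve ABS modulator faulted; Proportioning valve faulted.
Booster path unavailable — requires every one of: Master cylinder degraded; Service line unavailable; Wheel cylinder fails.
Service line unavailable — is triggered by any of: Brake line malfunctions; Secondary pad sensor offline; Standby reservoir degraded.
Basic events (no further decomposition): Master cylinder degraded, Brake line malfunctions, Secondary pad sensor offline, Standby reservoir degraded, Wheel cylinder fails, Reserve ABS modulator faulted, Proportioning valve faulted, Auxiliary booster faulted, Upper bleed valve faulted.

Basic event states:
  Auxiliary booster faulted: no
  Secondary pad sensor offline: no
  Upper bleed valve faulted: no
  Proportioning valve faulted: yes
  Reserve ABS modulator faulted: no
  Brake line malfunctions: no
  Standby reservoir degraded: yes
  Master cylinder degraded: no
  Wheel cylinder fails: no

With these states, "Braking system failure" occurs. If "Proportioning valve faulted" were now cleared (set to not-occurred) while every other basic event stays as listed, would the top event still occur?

Counterfactual: set "Proportioning valve faulted" to not occurred.
Service line unavailable [OR]: Brake line malfunctions=not, Secondary pad sensor offline=not, Standby reservoir degraded=occurs → at least one input occurs → occurs.
Booster path unavailable [AND]: Master cylinder degraded=not, Service line unavailable=occurs, Wheel cylinder fails=not → not all inputs occur → does not occur.
Front circuit unavailable [OR]: Reserve ABS modulator faulted=not, Proportioning valve faulted=not → no input occurs → does not occur.
Parking branch lost [OR]: Front circuit unavailable=not, Auxiliary booster faulted=not, Upper bleed valve faulted=not → no input occurs → does not occur.
Braking system failure [OR]: Booster path unavailable=not, Parking branch lost=not → no input occurs → does not occur.

No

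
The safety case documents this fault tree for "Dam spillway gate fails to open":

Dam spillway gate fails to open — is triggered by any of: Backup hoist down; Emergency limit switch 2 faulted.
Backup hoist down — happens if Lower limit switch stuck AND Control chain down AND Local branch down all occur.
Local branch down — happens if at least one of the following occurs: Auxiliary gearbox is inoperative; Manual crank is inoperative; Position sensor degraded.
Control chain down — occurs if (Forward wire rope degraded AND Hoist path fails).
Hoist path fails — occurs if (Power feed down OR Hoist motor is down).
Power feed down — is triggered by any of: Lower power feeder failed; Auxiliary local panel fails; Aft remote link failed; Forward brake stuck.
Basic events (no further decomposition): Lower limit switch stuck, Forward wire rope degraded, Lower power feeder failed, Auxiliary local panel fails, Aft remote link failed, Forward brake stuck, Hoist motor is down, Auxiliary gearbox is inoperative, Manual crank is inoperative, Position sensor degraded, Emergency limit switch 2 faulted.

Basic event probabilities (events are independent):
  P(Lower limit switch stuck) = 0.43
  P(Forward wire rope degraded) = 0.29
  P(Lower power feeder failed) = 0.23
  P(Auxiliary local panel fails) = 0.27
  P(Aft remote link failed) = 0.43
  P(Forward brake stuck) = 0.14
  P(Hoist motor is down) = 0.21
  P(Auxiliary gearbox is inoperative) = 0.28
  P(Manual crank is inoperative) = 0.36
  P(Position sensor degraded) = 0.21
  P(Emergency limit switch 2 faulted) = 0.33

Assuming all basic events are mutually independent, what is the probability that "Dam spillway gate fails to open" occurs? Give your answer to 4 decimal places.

0.3716

P(Power feed down) [OR] = 1 − (1−0.23) × (1−0.27) × (1−0.43) × (1−0.14) = 0.724459
P(Hoist path fails) [OR] = 1 − (1−0.724459) × (1−0.21) = 0.782323
P(Control chain down) [AND] = 0.29 × 0.782323 = 0.226874
P(Local branch down) [OR] = 1 − (1−0.28) × (1−0.36) × (1−0.21) = 0.635968
P(Backup hoist down) [AND] = 0.43 × 0.226874 × 0.635968 = 0.062042
P(Dam spillway gate fails to open) [OR] = 1 − (1−0.062042) × (1−0.33) = 0.371568
Rounded to 4 decimal places: P(Dam spillway gate fails to open) ≈ 0.3716.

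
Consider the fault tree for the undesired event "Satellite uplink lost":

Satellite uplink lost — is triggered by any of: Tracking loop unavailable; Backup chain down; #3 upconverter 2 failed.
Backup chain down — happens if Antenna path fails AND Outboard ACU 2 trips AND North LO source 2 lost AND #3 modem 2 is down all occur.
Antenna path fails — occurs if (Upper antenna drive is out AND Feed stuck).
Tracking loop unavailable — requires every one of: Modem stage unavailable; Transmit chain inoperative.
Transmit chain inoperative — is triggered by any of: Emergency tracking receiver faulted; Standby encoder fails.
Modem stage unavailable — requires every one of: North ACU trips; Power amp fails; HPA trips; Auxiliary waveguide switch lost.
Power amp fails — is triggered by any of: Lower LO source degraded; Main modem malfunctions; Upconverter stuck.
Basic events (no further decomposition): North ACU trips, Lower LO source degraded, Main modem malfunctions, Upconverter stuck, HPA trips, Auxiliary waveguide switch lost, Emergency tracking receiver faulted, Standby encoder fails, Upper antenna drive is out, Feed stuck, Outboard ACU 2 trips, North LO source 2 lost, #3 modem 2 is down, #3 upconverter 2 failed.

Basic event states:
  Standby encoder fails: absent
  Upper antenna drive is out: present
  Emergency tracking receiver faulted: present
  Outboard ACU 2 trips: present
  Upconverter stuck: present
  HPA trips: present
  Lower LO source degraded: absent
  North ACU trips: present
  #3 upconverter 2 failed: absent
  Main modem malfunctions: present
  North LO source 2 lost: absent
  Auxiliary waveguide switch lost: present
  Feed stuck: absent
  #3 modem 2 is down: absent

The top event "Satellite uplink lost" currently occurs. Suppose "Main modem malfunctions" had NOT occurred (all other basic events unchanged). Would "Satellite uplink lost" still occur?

Counterfactual: set "Main modem malfunctions" to not occurred.
Power amp fails [OR]: Lower LO source degraded=not, Main modem malfunctions=not, Upconverter stuck=occurs → at least one input occurs → occurs.
Modem stage unavailable [AND]: North ACU trips=occurs, Power amp fails=occurs, HPA trips=occurs, Auxiliary waveguide switch lost=occurs → all inputs occur → occurs.
Transmit chain inoperative [OR]: Emergency tracking receiver faulted=occurs, Standby encoder fails=not → at least one input occurs → occurs.
Tracking loop unavailable [AND]: Modem stage unavailable=occurs, Transmit chain inoperative=occurs → all inputs occur → occurs.
Antenna path fails [AND]: Upper antenna drive is out=occurs, Feed stuck=not → not all inputs occur → does not occur.
Backup chain down [AND]: Antenna path fails=not, Outboard ACU 2 trips=occurs, North LO source 2 lost=not, #3 modem 2 is down=not → not all inputs occur → does not occur.
Satellite uplink lost [OR]: Tracking loop unavailable=occurs, Backup chain down=not, #3 upconverter 2 failed=not → at least one input occurs → occurs.

Yes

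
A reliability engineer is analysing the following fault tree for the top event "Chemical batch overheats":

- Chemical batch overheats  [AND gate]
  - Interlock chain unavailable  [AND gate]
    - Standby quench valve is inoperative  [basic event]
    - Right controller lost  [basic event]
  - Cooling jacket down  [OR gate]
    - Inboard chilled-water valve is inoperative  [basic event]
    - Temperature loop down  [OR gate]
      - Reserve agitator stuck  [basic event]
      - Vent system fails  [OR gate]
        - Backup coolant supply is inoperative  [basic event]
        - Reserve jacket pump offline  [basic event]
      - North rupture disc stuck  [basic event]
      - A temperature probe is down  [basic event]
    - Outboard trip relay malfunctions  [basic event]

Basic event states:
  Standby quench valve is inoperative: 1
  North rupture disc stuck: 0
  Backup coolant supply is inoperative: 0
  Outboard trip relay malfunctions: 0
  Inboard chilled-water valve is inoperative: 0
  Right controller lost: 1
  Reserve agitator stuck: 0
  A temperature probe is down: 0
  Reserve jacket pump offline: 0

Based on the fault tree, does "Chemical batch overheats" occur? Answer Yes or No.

No

Interlock chain unavailable [AND]: Standby quench valve is inoperative=occurs, Right controller lost=occurs → all inputs occur → occurs.
Vent system fails [OR]: Backup coolant supply is inoperative=not, Reserve jacket pump offline=not → no input occurs → does not occur.
Temperature loop down [OR]: Reserve agitator stuck=not, Vent system fails=not, North rupture disc stuck=not, A temperature probe is down=not → no input occurs → does not occur.
Cooling jacket down [OR]: Inboard chilled-water valve is inoperative=not, Temperature loop down=not, Outboard trip relay malfunctions=not → no input occurs → does not occur.
Chemical batch overheats [AND]: Interlock chain unavailable=occurs, Cooling jacket down=not → not all inputs occur → does not occur.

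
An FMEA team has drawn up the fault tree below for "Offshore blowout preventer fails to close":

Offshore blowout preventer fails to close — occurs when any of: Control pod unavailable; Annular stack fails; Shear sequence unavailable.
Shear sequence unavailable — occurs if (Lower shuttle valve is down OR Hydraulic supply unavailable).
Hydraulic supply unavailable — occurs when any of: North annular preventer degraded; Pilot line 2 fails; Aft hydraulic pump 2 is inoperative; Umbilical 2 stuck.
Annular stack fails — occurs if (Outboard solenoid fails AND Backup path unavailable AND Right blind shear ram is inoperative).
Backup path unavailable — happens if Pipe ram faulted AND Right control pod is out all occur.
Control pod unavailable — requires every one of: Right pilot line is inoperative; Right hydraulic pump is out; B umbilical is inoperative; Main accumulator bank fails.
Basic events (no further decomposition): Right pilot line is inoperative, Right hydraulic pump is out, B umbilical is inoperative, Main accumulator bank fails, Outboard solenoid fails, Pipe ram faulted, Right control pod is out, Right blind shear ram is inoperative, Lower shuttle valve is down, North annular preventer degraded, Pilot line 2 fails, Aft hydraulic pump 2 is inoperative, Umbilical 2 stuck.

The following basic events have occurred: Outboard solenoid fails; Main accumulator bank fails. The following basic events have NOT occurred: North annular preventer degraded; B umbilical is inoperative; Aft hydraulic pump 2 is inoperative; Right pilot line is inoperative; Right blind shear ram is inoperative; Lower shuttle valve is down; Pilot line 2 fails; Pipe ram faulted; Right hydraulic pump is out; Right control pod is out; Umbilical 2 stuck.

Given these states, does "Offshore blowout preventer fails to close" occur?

Control pod unavailable [AND]: Right pilot line is inoperative=not, Right hydraulic pump is out=not, B umbilical is inoperative=not, Main accumulator bank fails=occurs → not all inputs occur → does not occur.
Backup path unavailable [AND]: Pipe ram faulted=not, Right control pod is out=not → not all inputs occur → does not occur.
Annular stack fails [AND]: Outboard solenoid fails=occurs, Backup path unavailable=not, Right blind shear ram is inoperative=not → not all inputs occur → does not occur.
Hydraulic supply unavailable [OR]: North annular preventer degraded=not, Pilot line 2 fails=not, Aft hydraulic pump 2 is inoperative=not, Umbilical 2 stuck=not → no input occurs → does not occur.
Shear sequence unavailable [OR]: Lower shuttle valve is down=not, Hydraulic supply unavailable=not → no input occurs → does not occur.
Offshore blowout preventer fails to close [OR]: Control pod unavailable=not, Annular stack fails=not, Shear sequence unavailable=not → no input occurs → does not occur.

No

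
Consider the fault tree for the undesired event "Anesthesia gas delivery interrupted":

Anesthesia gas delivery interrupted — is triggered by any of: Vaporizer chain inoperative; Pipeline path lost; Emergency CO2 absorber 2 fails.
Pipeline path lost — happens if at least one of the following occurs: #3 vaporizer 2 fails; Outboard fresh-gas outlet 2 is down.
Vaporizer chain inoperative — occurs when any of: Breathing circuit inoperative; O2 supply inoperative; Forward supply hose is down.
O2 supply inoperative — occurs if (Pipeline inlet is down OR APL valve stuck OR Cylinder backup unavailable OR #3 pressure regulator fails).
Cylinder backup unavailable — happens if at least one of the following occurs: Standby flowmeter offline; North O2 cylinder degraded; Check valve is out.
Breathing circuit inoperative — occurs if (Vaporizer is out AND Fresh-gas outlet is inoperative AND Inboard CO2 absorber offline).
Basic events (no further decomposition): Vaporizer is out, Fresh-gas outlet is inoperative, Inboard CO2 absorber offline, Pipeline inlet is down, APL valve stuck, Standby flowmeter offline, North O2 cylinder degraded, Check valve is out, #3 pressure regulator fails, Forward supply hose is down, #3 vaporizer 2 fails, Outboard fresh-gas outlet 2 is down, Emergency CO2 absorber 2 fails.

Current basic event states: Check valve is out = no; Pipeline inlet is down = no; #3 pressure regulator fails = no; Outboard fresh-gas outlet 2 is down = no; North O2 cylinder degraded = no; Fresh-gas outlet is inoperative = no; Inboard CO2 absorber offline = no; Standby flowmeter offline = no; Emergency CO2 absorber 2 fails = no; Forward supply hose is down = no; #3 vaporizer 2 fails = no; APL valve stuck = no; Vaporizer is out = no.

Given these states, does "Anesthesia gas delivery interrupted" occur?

Breathing circuit inoperative [AND]: Vaporizer is out=not, Fresh-gas outlet is inoperative=not, Inboard CO2 absorber offline=not → not all inputs occur → does not occur.
Cylinder backup unavailable [OR]: Standby flowmeter offline=not, North O2 cylinder degraded=not, Check valve is out=not → no input occurs → does not occur.
O2 supply inoperative [OR]: Pipeline inlet is down=not, APL valve stuck=not, Cylinder backup unavailable=not, #3 pressure regulator fails=not → no input occurs → does not occur.
Vaporizer chain inoperative [OR]: Breathing circuit inoperative=not, O2 supply inoperative=not, Forward supply hose is down=not → no input occurs → does not occur.
Pipeline path lost [OR]: #3 vaporizer 2 fails=not, Outboard fresh-gas outlet 2 is down=not → no input occurs → does not occur.
Anesthesia gas delivery interrupted [OR]: Vaporizer chain inoperative=not, Pipeline path lost=not, Emergency CO2 absorber 2 fails=not → no input occurs → does not occur.

No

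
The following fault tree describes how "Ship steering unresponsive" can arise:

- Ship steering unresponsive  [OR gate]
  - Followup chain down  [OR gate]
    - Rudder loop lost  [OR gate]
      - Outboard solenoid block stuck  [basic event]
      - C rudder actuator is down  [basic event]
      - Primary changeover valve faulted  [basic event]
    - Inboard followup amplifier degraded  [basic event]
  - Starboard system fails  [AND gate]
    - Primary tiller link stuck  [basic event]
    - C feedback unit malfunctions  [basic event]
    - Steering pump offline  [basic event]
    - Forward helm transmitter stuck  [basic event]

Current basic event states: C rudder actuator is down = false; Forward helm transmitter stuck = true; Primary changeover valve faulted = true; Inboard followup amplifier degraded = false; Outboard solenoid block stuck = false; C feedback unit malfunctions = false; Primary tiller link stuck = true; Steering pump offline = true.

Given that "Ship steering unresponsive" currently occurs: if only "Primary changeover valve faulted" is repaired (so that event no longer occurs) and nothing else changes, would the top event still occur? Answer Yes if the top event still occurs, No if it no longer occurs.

Counterfactual: set "Primary changeover valve faulted" to not occurred.
Rudder loop lost [OR]: Outboard solenoid block stuck=not, C rudder actuator is down=not, Primary changeover valve faulted=not → no input occurs → does not occur.
Followup chain down [OR]: Rudder loop lost=not, Inboard followup amplifier degraded=not → no input occurs → does not occur.
Starboard system fails [AND]: Primary tiller link stuck=occurs, C feedback unit malfunctions=not, Steering pump offline=occurs, Forward helm transmitter stuck=occurs → not all inputs occur → does not occur.
Ship steering unresponsive [OR]: Followup chain down=not, Starboard system fails=not → no input occurs → does not occur.

No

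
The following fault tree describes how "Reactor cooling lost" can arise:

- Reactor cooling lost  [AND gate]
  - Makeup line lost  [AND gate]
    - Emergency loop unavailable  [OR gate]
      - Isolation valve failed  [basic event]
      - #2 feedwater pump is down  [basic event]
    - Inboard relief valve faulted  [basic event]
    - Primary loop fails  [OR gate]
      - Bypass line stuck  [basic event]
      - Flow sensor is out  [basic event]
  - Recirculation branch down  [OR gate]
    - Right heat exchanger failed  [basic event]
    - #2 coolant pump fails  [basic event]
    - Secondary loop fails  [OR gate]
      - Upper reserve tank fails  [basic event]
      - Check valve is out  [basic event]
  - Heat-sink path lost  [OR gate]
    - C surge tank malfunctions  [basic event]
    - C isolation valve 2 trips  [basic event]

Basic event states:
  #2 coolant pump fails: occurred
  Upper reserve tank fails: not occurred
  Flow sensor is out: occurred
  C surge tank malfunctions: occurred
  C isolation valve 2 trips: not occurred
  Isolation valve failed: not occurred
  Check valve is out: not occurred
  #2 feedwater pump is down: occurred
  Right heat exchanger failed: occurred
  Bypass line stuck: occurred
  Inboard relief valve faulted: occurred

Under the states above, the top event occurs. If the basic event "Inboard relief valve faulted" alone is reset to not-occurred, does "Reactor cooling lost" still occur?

No

Counterfactual: set "Inboard relief valve faulted" to not occurred.
Emergency loop unavailable [OR]: Isolation valve failed=not, #2 feedwater pump is down=occurs → at least one input occurs → occurs.
Primary loop fails [OR]: Bypass line stuck=occurs, Flow sensor is out=occurs → at least one input occurs → occurs.
Makeup line lost [AND]: Emergency loop unavailable=occurs, Inboard relief valve faulted=not, Primary loop fails=occurs → not all inputs occur → does not occur.
Secondary loop fails [OR]: Upper reserve tank fails=not, Check valve is out=not → no input occurs → does not occur.
Recirculation branch down [OR]: Right heat exchanger failed=occurs, #2 coolant pump fails=occurs, Secondary loop fails=not → at least one input occurs → occurs.
Heat-sink path lost [OR]: C surge tank malfunctions=occurs, C isolation valve 2 trips=not → at least one input occurs → occurs.
Reactor cooling lost [AND]: Makeup line lost=not, Recirculation branch down=occurs, Heat-sink path lost=occurs → not all inputs occur → does not occur.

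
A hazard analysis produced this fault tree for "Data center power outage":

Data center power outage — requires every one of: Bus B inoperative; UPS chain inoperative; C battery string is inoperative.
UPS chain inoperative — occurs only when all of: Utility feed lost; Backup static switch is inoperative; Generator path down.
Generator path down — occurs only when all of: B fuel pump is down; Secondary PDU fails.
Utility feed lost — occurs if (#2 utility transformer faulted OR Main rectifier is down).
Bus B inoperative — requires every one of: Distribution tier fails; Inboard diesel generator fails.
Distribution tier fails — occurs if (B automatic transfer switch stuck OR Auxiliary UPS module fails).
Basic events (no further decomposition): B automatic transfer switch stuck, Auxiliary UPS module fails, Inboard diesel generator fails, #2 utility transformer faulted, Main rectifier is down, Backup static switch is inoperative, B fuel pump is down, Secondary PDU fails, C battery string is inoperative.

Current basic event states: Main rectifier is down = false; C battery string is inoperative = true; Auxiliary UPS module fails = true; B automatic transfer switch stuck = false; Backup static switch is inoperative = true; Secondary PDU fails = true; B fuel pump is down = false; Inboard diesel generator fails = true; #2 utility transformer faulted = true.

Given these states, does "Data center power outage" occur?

Distribution tier fails [OR]: B automatic transfer switch stuck=not, Auxiliary UPS module fails=occurs → at least one input occurs → occurs.
Bus B inoperative [AND]: Distribution tier fails=occurs, Inboard diesel generator fails=occurs → all inputs occur → occurs.
Utility feed lost [OR]: #2 utility transformer faulted=occurs, Main rectifier is down=not → at least one input occurs → occurs.
Generator path down [AND]: B fuel pump is down=not, Secondary PDU fails=occurs → not all inputs occur → does not occur.
UPS chain inoperative [AND]: Utility feed lost=occurs, Backup static switch is inoperative=occurs, Generator path down=not → not all inputs occur → does not occur.
Data center power outage [AND]: Bus B inoperative=occurs, UPS chain inoperative=not, C battery string is inoperative=occurs → not all inputs occur → does not occur.

No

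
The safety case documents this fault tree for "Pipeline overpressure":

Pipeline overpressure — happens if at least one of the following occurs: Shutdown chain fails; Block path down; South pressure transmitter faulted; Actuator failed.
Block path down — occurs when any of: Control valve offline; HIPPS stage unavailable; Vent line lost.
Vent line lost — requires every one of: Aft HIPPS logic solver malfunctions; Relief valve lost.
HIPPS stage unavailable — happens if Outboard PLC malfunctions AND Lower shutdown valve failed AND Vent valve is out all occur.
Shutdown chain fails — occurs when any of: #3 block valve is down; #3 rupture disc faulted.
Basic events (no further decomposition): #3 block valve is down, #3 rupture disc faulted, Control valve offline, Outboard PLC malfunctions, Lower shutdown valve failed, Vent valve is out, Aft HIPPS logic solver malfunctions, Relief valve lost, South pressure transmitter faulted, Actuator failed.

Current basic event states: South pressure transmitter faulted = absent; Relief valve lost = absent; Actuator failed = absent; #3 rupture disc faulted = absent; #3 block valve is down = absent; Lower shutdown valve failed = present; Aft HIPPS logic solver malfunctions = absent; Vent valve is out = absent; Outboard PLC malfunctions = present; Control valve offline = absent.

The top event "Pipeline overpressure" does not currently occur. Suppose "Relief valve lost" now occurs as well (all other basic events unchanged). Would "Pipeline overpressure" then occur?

No

Counterfactual: set "Relief valve lost" to occurred.
Shutdown chain fails [OR]: #3 block valve is down=not, #3 rupture disc faulted=not → no input occurs → does not occur.
HIPPS stage unavailable [AND]: Outboard PLC malfunctions=occurs, Lower shutdown valve failed=occurs, Vent valve is out=not → not all inputs occur → does not occur.
Vent line lost [AND]: Aft HIPPS logic solver malfunctions=not, Relief valve lost=occurs → not all inputs occur → does not occur.
Block path down [OR]: Control valve offline=not, HIPPS stage unavailable=not, Vent line lost=not → no input occurs → does not occur.
Pipeline overpressure [OR]: Shutdown chain fails=not, Block path down=not, South pressure transmitter faulted=not, Actuator failed=not → no input occurs → does not occur.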